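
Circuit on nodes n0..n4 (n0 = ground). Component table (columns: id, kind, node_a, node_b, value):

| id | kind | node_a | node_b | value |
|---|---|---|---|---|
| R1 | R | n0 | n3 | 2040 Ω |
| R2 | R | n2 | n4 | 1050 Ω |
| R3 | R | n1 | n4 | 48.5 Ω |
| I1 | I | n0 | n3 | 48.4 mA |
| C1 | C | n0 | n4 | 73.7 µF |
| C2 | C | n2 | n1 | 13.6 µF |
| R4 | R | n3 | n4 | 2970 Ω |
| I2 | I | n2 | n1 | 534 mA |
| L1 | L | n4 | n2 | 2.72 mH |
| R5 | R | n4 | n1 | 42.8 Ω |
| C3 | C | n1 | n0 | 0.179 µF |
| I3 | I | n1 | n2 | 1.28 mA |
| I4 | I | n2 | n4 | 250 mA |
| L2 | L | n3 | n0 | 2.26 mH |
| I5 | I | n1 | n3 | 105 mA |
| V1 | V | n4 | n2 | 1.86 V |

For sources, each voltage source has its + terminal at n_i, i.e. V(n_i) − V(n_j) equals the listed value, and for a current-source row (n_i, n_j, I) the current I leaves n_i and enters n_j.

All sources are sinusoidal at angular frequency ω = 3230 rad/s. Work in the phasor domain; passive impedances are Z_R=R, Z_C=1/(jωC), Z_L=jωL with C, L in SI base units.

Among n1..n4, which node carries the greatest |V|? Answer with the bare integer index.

Apply KCL at each of the 4 non-ground nodes and solve the resulting linear system.
Node n1: branches {R3, C2, I2, R5, C3, I3, I5} → V_1 = 3.871-5.329j
Node n2: branches {R2, C2, I2, L1, I3, I4, V1} → V_2 = -1.868+0.4540j
Node n3: branches {R1, I1, R4, L2, I5} → V_3 = 0.005643+1.120j
Node n4: branches {R2, R3, C1, R4, L1, R5, I4, V1} → V_4 = -0.008459+0.4540j
Source currents: i(V1)=0.5269-0.04040j

1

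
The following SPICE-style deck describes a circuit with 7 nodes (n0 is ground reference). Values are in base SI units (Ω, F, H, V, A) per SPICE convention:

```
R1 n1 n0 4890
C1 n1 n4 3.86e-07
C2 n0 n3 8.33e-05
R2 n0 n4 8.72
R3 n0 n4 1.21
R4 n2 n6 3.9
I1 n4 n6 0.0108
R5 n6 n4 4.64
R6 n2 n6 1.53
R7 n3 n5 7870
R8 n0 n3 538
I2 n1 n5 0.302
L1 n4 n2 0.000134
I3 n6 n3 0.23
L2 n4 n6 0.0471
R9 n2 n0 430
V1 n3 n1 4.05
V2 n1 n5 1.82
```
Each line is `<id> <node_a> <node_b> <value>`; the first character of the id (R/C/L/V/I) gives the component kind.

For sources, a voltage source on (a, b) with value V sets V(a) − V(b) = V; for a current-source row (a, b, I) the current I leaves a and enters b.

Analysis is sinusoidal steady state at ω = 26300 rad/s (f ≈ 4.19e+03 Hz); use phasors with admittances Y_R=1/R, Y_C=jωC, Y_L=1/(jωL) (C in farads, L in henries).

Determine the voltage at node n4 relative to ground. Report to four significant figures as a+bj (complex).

-0.2424-0.03968j V

Apply KCL at each of the 6 non-ground nodes and solve the resulting linear system.
Node n1: branches {R1, C1, I2, V1, V2} → V_1 = -4.032-0.1050j
Node n2: branches {R4, R6, L1, R9} → V_2 = -0.5208-0.4882j
Node n3: branches {C2, R7, R8, I3, V1} → V_3 = 0.01766-0.1050j
Node n4: branches {C1, R2, R3, I1, R5, L1, L2} → V_4 = -0.2424-0.03968j
Node n5: branches {R7, I2, V2} → V_5 = -5.852-0.1050j
Node n6: branches {R4, I1, R5, R6, I3, L2} → V_6 = -0.6620-0.4026j
Source currents: i(V1)=-0.0009069-0.03850j, i(V2)=-0.3027+0.000j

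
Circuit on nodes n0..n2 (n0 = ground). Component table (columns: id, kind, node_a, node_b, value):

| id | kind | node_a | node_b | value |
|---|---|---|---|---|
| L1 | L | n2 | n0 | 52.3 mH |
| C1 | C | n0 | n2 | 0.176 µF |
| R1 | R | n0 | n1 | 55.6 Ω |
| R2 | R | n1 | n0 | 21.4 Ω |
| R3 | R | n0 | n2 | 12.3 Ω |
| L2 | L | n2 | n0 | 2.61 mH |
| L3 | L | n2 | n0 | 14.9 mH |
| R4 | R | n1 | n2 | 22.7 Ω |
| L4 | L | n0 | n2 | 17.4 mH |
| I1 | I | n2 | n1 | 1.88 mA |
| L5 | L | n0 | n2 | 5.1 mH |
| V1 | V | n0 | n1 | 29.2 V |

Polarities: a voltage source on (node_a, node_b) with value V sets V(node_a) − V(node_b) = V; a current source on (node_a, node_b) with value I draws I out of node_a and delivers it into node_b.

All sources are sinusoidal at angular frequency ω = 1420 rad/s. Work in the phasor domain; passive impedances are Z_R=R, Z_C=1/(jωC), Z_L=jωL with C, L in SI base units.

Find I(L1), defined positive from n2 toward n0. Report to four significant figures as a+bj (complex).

-0.03214+0.007917j A

Element admittances at ω=1420 rad/s:
  Y(L1) = 0.000-0.01347j S between n2,n0
  Y(C1) = 0.000+0.0002499j S between n0,n2
  Y(R1) = 0.01799+0.000j S between n0,n1
  Y(R2) = 0.04673+0.000j S between n1,n0
  Y(R3) = 0.08130+0.000j S between n0,n2
  Y(L2) = 0.000-0.2698j S between n2,n0
  Y(L3) = 0.000-0.04726j S between n2,n0
  Y(R4) = 0.04405+0.000j S between n1,n2
  Y(L4) = 0.000-0.04047j S between n0,n2
  I1: injects 0.00188 A into n1 (from n2)
  Y(L5) = 0.000-0.1381j S between n0,n2
  V1: constraint V(n0)−V(n1) = 29.2
Assemble and solve the 3×3 MNA system:
  V(n1)=-29.20+0.000j  V(n2)=-0.5880-2.387j
  i(V1)=-3.152+0.1051j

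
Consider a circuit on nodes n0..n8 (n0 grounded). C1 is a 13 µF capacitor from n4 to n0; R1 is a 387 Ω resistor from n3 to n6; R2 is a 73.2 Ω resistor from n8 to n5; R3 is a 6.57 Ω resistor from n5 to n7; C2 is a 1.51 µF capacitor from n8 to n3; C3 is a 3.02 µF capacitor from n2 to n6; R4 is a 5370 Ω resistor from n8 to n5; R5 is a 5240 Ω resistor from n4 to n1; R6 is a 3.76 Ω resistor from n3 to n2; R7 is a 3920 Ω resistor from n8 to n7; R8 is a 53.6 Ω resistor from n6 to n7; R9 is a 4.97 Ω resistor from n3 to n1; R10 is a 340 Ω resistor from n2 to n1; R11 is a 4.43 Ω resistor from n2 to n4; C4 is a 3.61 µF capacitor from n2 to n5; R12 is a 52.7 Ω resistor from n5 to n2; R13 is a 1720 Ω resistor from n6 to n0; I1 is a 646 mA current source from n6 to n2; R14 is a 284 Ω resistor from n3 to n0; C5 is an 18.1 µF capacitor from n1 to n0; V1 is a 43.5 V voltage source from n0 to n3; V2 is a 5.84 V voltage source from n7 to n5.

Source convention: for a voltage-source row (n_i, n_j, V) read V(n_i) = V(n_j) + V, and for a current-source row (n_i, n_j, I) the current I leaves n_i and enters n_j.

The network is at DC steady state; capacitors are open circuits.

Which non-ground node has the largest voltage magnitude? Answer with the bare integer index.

Element admittances at DC:
  Y(C1) = 0.000 S between n4,n0
  Y(R1) = 0.002584 S between n3,n6
  Y(R2) = 0.01366 S between n8,n5
  Y(R3) = 0.1522 S between n5,n7
  Y(C2) = 0.000 S between n8,n3
  Y(C3) = 0.000 S between n2,n6
  Y(R4) = 0.0001862 S between n8,n5
  Y(R5) = 0.0001908 S between n4,n1
  Y(R6) = 0.2660 S between n3,n2
  Y(R7) = 0.0002551 S between n8,n7
  Y(R8) = 0.01866 S between n6,n7
  Y(R9) = 0.2012 S between n3,n1
  Y(R10) = 0.002941 S between n2,n1
  Y(R11) = 0.2257 S between n2,n4
  Y(C4) = 0.000 S between n2,n5
  Y(R12) = 0.01898 S between n5,n2
  Y(R13) = 0.0005814 S between n6,n0
  I1: injects 0.646 A into n2 (from n6)
  Y(R14) = 0.003521 S between n3,n0
  Y(C5) = 0.000 S between n1,n0
  V1: constraint V(n0)−V(n3) = 43.5
  V2: constraint V(n7)−V(n5) = 5.84
Assemble and solve the 10×10 MNA system:
  V(n1)=-43.49  V(n2)=-42.88  V(n3)=-43.50  V(n4)=-42.88  V(n5)=-68.16  V(n6)=-88.04  V(n7)=-62.32  V(n8)=-68.06
  i(V1)=-0.2044  i(V2)=-1.370

6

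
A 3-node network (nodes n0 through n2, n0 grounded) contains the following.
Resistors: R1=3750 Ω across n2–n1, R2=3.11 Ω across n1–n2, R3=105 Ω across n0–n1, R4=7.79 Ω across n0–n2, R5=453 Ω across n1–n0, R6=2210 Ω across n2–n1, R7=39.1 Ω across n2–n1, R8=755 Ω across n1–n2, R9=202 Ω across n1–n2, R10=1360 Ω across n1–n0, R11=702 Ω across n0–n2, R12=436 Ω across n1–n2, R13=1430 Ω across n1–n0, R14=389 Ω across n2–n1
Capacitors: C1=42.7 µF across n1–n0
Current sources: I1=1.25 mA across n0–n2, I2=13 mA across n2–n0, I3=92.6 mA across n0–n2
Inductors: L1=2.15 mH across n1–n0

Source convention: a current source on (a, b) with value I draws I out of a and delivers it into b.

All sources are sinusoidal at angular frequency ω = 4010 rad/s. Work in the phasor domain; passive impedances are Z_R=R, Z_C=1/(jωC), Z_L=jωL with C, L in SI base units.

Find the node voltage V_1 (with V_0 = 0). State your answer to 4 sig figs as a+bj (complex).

0.4346-0.2213j V

MNA unknowns: 2 node voltages V₁..V_2
R1: Y=0.0002667+0.000j on G[2,1]
R2: Y=0.3215+0.000j on G[1,2]
R3: Y=0.009524+0.000j on G[0,1]
R4: Y=0.1284+0.000j on G[0,2]
R5: Y=0.002208+0.000j on G[1,0]
R6: Y=0.0004525+0.000j on G[2,1]
R7: Y=0.02558+0.000j on G[2,1]
R8: Y=0.001325+0.000j on G[1,2]
R9: Y=0.004950+0.000j on G[1,2]
C1: Y=0.000+0.1712j on G[1,0]
R10: Y=0.0007353+0.000j on G[1,0]
R11: Y=0.001425+0.000j on G[0,2]
R12: Y=0.002294+0.000j on G[1,2]
R13: Y=0.0006993+0.000j on G[1,0]
R14: Y=0.002571+0.000j on G[2,1]
I1: z[0]−=0.00125, z[2]+=0.00125
L1: Y=0.000-0.1160j on G[1,0]
I2: z[2]−=0.013, z[0]+=0.013
I3: z[0]−=0.0926, z[2]+=0.0926
solve → V1=0.4346-0.2213j, V2=0.4846-0.1625j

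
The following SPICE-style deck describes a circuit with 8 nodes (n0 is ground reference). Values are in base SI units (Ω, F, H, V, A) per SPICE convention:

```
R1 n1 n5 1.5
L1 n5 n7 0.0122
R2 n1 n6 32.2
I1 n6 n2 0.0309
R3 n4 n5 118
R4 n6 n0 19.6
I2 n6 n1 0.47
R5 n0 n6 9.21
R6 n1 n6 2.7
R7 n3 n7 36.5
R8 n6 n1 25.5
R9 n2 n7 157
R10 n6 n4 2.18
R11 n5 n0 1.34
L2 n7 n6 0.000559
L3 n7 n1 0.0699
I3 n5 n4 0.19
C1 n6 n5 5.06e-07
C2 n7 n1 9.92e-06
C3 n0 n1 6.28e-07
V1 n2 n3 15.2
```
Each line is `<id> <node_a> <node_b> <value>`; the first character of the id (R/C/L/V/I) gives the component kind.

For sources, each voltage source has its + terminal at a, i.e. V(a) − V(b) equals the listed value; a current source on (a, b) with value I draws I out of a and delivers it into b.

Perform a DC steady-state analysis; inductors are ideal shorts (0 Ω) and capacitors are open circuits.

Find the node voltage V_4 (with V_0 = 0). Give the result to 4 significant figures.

Apply KCL at each of the 7 non-ground nodes and solve the resulting linear system.
Node n1: branches {R1, R2, I2, R6, R8, L3, C2, C3} → V_1 = 0.000
Node n2: branches {I1, R9, V1} → V_2 = 13.25
Node n3: branches {R7, V1} → V_3 = -1.952
Node n4: branches {R3, R10, I3} → V_4 = 0.4067
Node n5: branches {R1, L1, R3, R11, I3, C1} → V_5 = 0.000
Node n6: branches {R2, I1, R4, I2, R5, R6, R8, R10, L2, C1} → V_6 = 0.000
Node n7: branches {L1, R7, R9, L2, L3, C2} → V_7 = 0.000
Source currents: i(L1)=-0.1866, i(L2)=0.3143, i(L3)=-0.4700, i(V1)=-0.05348

0.4067 V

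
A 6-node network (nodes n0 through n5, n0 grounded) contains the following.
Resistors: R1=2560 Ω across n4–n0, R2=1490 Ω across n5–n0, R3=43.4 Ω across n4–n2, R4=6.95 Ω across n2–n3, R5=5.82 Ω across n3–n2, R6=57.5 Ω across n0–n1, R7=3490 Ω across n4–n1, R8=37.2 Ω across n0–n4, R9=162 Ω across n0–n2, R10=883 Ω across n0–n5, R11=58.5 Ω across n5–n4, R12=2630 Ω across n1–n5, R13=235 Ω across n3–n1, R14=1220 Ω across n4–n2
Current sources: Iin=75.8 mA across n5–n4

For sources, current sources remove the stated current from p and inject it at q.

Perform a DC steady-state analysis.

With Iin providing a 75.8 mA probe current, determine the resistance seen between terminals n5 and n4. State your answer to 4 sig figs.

Apply KCL at each of the 5 non-ground nodes and solve the resulting linear system.
Node n1: branches {R6, R7, R12, R13} → V_1 = -0.03108
Node n2: branches {R3, R4, R5, R9, R14} → V_2 = 0.1571
Node n3: branches {R4, R5, R13} → V_3 = 0.1546
Node n4: branches {R1, R3, R7, R8, R11, R14, Iin} → V_4 = 0.2308
Node n5: branches {R2, R10, R11, R12, Iin} → V_5 = -3.728

R_eq = 52.23 Ω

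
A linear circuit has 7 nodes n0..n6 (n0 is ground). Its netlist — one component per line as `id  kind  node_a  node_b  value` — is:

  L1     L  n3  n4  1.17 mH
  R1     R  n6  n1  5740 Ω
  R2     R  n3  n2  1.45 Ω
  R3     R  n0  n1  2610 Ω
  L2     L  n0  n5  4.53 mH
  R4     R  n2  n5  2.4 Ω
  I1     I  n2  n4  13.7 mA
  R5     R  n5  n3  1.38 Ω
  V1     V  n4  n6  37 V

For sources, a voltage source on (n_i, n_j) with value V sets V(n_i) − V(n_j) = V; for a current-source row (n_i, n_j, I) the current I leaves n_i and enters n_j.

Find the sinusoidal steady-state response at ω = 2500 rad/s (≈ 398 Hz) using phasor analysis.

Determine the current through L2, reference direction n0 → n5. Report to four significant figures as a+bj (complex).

-0.004430+1.236e-05j A

Element admittances at ω=2500 rad/s:
  Y(L1) = 0.000-0.3419j S between n3,n4
  Y(R1) = 0.0001742+0.000j S between n6,n1
  Y(R2) = 0.6897+0.000j S between n3,n2
  Y(R3) = 0.0003831+0.000j S between n0,n1
  Y(L2) = 0.000-0.08830j S between n0,n5
  Y(R4) = 0.4167+0.000j S between n2,n5
  I1: injects 0.0137 A into n4 (from n2)
  Y(R5) = 0.7246+0.000j S between n5,n3
  V1: constraint V(n4)−V(n6) = 37
Assemble and solve the 7×7 MNA system:
  V(n1)=-11.56+0.03225j  V(n2)=-0.006171+0.05016j  V(n3)=0.009882+0.05016j  V(n4)=0.009918+0.1032j  V(n5)=0.0001400+0.05017j  V(n6)=-36.99+0.1032j
  i(V1)=-0.004430+1.236e-05j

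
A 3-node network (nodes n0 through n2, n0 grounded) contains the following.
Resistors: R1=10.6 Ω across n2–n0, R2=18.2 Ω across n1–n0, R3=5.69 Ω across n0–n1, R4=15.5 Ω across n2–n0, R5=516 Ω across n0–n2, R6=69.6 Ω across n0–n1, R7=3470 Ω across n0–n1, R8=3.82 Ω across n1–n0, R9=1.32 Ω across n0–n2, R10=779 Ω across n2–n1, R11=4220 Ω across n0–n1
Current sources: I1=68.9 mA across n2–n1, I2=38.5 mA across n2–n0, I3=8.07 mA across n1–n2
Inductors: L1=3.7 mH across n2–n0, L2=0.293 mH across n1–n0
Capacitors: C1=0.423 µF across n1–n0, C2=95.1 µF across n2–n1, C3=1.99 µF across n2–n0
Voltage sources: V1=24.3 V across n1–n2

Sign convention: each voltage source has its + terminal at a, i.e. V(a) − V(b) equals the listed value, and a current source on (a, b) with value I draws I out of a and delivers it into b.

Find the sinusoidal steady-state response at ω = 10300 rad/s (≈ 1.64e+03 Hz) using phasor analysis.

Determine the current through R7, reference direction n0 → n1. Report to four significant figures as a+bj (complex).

Apply KCL at each of the 2 non-ground nodes and solve the resulting linear system.
Node n1: branches {R2, R3, R6, R7, R8, I1, R10, C1, C2, R11, I3, L2, V1} → V_1 = 14.84+3.366j
Node n2: branches {R1, R4, R5, R9, I1, R10, L1, C2, I2, I3, C3, V1} → V_2 = -9.460+3.366j
Source currents: i(V1)=-8.600-20.66j

-0.004277-0.0009699j A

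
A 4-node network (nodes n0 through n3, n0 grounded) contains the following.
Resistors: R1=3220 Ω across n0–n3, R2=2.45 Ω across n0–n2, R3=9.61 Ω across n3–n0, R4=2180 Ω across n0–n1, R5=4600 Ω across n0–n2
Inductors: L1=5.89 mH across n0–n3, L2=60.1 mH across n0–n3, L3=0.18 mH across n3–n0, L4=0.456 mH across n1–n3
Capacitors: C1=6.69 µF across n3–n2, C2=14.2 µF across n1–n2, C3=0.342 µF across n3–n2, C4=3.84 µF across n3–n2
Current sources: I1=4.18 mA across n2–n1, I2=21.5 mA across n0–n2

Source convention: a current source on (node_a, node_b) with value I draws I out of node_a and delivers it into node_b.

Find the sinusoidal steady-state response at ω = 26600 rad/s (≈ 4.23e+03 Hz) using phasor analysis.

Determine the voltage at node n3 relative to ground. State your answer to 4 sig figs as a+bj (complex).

-0.002275+0.04811j V

Element admittances at ω=26600 rad/s:
  Y(R1) = 0.0003106+0.000j S between n0,n3
  Y(L1) = 0.000-0.006383j S between n0,n3
  Y(L2) = 0.000-0.0006255j S between n0,n3
  Y(C1) = 0.000+0.1780j S between n3,n2
  Y(L3) = 0.000-0.2089j S between n3,n0
  Y(C2) = 0.000+0.3777j S between n1,n2
  Y(R2) = 0.4082+0.000j S between n0,n2
  Y(C3) = 0.000+0.009097j S between n3,n2
  Y(R3) = 0.1041+0.000j S between n3,n0
  Y(R4) = 0.0004587+0.000j S between n0,n1
  Y(L4) = 0.000-0.08244j S between n1,n3
  Y(R5) = 0.0002174+0.000j S between n0,n2
  Y(C4) = 0.000+0.1021j S between n3,n2
  I1: injects 0.00418 A into n1 (from n2)
  I2: injects 0.0215 A into n2 (from n0)
Assemble and solve the 3×3 MNA system:
  V(n1)=0.03621-0.04473j  V(n2)=0.02776-0.01345j  V(n3)=-0.002275+0.04811j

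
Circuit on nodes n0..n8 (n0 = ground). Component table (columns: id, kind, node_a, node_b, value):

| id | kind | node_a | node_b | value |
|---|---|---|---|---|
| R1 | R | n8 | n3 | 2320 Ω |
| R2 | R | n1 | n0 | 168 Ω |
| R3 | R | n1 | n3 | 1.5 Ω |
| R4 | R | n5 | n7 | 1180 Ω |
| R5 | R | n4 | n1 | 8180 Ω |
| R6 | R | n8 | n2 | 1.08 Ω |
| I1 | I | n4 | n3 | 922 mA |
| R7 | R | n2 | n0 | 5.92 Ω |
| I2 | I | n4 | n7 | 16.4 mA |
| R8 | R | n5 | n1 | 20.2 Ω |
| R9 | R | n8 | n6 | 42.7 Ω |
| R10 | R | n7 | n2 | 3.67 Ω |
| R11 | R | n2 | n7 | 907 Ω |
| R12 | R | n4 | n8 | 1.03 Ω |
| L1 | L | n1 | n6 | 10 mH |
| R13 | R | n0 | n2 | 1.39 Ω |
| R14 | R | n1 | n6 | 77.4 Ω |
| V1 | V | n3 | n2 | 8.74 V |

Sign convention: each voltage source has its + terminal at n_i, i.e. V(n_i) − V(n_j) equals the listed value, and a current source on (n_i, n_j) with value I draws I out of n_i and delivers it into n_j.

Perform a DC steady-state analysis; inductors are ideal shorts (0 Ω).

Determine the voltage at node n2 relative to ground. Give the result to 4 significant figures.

Apply KCL at each of the 8 non-ground nodes and solve the resulting linear system.
Node n1: branches {R2, R3, R5, R8, L1, R14} → V_1 = 8.278
Node n2: branches {R6, R7, R10, R11, R13, V1} → V_2 = -0.05547
Node n3: branches {R1, R3, I1, V1} → V_3 = 8.685
Node n4: branches {R5, I1, I2, R12} → V_4 = -1.798
Node n5: branches {R4, R8} → V_5 = 8.140
Node n6: branches {R9, L1, R14} → V_6 = 8.278
Node n7: branches {R4, I2, R10, R11} → V_7 = 0.02960
Node n8: branches {R1, R6, R9, R12} → V_8 = -0.8327
Source currents: i(L1)=0.2134, i(V1)=0.6471

-0.05547 V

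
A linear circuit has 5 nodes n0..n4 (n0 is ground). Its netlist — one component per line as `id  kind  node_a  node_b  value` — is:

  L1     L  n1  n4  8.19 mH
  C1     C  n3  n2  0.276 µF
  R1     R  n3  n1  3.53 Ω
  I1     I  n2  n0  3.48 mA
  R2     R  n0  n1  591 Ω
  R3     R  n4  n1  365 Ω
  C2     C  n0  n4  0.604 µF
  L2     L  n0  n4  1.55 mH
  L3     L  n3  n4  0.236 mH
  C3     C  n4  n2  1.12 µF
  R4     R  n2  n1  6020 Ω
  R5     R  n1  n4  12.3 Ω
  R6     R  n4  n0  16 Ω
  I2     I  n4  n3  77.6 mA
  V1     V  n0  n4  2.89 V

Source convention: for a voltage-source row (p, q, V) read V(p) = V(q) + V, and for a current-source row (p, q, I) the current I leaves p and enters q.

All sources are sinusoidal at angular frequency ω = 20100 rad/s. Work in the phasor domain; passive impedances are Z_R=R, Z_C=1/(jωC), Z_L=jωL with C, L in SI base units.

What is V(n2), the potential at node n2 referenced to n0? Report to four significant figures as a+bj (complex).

-2.868+0.1928j V

Apply KCL at each of the 4 non-ground nodes and solve the resulting linear system.
Node n1: branches {L1, R1, R2, R3, R4, R5} → V_1 = -2.797+0.2701j
Node n2: branches {C1, I1, C3, R4} → V_2 = -2.868+0.1928j
Node n3: branches {C1, R1, L3, I2} → V_3 = -2.780+0.3498j
Node n4: branches {L1, R3, C2, L2, L3, C3, R5, R6, I2, V1} → V_4 = -2.890+0.000j
Source currents: i(V1)=-0.1819+0.05813j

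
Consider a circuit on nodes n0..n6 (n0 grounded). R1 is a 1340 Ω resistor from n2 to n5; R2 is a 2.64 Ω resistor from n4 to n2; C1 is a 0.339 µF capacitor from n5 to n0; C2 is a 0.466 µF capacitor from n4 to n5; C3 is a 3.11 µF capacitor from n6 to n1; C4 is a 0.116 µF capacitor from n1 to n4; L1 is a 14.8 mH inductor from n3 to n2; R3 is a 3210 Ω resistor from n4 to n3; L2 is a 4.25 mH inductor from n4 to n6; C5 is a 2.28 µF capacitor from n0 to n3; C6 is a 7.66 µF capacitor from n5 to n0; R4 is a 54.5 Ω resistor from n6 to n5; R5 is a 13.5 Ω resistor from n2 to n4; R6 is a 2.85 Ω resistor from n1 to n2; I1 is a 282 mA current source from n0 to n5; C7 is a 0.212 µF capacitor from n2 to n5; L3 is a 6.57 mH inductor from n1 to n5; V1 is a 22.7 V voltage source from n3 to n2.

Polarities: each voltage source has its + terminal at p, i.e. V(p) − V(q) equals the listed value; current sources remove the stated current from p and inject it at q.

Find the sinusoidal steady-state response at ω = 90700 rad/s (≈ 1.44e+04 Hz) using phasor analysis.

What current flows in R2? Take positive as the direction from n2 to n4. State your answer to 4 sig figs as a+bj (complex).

MNA unknowns: 6 node voltages V₁..V_6 plus 1 source current (V1)
R1: Y=0.0007463+0.000j on G[2,5]
R2: Y=0.3788+0.000j on G[4,2]
C1: Y=0.000+0.03075j on G[5,0]
C2: Y=0.000+0.04227j on G[4,5]
C3: Y=0.000+0.2821j on G[6,1]
C4: Y=0.000+0.01052j on G[1,4]
L1: Y=0.000-0.0007450j on G[3,2]
R3: Y=0.0003115+0.000j on G[4,3]
L2: Y=0.000-0.002594j on G[4,6]
C5: Y=0.000+0.2068j on G[0,3]
C6: Y=0.000+0.6948j on G[5,0]
R4: Y=0.01835+0.000j on G[6,5]
R5: Y=0.07407+0.000j on G[2,4]
R6: Y=0.3509+0.000j on G[1,2]
I1: z[0]−=0.282, z[5]+=0.282
C7: Y=0.000+0.01923j on G[2,5]
L3: Y=0.000-0.001678j on G[1,5]
V1: row V3−V2=22.7, i_V1 at 3,2
solve → V1=-16.98-1.317j, V2=-17.76-1.350j, V3=4.938-1.350j, V4=-17.71+0.1825j, V5=-1.408-0.003962j, V6=-16.82-2.343j
aux → i_V1=-0.2862-1.004j

-0.02021-0.5804j A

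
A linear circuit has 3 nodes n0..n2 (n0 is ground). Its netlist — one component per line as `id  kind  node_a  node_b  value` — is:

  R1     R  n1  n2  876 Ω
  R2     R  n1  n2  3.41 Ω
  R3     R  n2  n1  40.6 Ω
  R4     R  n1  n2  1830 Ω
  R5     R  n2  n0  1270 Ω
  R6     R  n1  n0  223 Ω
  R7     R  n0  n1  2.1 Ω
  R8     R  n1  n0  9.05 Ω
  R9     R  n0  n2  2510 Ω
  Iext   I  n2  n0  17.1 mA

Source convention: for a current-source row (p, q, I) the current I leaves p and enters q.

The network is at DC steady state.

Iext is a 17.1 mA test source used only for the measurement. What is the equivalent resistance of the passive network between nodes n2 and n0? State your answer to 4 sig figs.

R_eq = 4.793 Ω

Apply KCL at each of the 2 non-ground nodes and solve the resulting linear system.
Node n1: branches {R1, R2, R3, R4, R6, R7, R8} → V_1 = -0.02876
Node n2: branches {R1, R2, R3, R4, R5, R9, Iext} → V_2 = -0.08197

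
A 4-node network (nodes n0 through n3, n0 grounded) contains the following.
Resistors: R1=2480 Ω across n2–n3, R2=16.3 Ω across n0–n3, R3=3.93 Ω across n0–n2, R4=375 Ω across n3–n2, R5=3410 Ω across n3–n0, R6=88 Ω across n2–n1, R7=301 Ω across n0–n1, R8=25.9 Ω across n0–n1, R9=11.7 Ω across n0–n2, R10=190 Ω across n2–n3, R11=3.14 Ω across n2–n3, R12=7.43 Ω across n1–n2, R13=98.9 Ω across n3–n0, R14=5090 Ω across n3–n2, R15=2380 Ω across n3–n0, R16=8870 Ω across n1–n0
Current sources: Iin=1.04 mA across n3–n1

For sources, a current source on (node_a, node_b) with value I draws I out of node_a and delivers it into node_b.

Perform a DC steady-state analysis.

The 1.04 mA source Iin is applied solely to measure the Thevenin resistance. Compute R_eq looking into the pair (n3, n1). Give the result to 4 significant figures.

MNA unknowns: 3 node voltages V₁..V_3
R1: Y=0.0004032 on G[2,3]
R2: Y=0.06135 on G[0,3]
R3: Y=0.2545 on G[0,2]
R4: Y=0.002667 on G[3,2]
R5: Y=0.0002933 on G[3,0]
R6: Y=0.01136 on G[2,1]
R7: Y=0.003322 on G[0,1]
R8: Y=0.03861 on G[0,1]
R9: Y=0.08547 on G[0,2]
R10: Y=0.005263 on G[2,3]
R11: Y=0.3185 on G[2,3]
R12: Y=0.1346 on G[1,2]
R13: Y=0.01011 on G[3,0]
R14: Y=0.0001965 on G[3,2]
R15: Y=0.0004202 on G[3,0]
R16: Y=0.0001127 on G[1,0]
Iin: z[3]−=0.00104, z[1]+=0.00104
solve → V1=0.005452, V2=-0.0001032, V3=-0.002690

R_eq = 7.829 Ω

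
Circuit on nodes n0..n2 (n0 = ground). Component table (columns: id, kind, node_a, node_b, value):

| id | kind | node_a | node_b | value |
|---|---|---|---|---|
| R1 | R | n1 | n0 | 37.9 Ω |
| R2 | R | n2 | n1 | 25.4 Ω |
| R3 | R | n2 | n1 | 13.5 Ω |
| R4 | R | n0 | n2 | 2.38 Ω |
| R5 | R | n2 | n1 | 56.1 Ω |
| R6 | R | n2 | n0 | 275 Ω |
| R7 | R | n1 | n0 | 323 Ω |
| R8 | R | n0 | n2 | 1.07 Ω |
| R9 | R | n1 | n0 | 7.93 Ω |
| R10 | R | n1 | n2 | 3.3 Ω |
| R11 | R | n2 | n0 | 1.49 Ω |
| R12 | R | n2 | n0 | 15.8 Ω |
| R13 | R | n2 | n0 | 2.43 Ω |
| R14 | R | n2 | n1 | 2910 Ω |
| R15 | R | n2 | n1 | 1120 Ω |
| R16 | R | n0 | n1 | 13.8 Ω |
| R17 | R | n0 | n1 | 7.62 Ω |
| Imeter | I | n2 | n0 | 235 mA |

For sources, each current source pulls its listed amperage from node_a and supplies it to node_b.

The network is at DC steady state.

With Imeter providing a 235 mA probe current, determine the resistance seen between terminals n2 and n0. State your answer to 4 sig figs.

Apply KCL at each of the 2 non-ground nodes and solve the resulting linear system.
Node n1: branches {R1, R2, R3, R5, R7, R9, R10, R14, R15, R16, R17} → V_1 = -0.04767
Node n2: branches {R2, R3, R4, R5, R6, R8, R10, R11, R12, R13, R14, R15, Imeter} → V_2 = -0.08700

R_eq = 0.3702 Ω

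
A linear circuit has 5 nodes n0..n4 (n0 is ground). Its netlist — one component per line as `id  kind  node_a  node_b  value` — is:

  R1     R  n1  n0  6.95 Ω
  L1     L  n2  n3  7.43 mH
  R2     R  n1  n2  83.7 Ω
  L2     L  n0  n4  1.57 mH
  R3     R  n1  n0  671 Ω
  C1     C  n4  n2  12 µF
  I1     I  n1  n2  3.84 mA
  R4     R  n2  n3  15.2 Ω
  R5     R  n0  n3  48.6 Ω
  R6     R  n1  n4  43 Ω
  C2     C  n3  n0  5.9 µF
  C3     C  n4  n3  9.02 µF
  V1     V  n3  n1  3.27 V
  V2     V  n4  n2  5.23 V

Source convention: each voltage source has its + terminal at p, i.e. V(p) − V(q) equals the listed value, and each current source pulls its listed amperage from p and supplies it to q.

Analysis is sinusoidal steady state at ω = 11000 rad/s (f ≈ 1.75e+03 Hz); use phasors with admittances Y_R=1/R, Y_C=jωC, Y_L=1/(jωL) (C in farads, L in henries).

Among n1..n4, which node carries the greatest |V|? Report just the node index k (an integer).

4

MNA unknowns: 4 node voltages V₁..V_4 plus 2 source currents (V1, V2)
R1: Y=0.1439+0.000j on G[1,0]
L1: Y=0.000-0.01224j on G[2,3]
R2: Y=0.01195+0.000j on G[1,2]
L2: Y=0.000-0.05790j on G[0,4]
R3: Y=0.001490+0.000j on G[1,0]
C1: Y=0.000+0.1320j on G[4,2]
I1: z[1]−=0.00384, z[2]+=0.00384
R4: Y=0.06579+0.000j on G[2,3]
R5: Y=0.02058+0.000j on G[0,3]
R6: Y=0.02326+0.000j on G[1,4]
C2: Y=0.000+0.06490j on G[3,0]
C3: Y=0.000+0.09922j on G[4,3]
V1: row V3−V1=3.27, i_V1 at 3,1
V2: row V4−V2=5.23, i_V2 at 4,2
solve → V1=-0.4580+0.7718j, V2=0.1336+1.016j, V3=2.812+0.7718j, V4=5.364+1.016j
aux → i_V1=-0.2052+0.1036j, i_V2=-0.1700-0.6386j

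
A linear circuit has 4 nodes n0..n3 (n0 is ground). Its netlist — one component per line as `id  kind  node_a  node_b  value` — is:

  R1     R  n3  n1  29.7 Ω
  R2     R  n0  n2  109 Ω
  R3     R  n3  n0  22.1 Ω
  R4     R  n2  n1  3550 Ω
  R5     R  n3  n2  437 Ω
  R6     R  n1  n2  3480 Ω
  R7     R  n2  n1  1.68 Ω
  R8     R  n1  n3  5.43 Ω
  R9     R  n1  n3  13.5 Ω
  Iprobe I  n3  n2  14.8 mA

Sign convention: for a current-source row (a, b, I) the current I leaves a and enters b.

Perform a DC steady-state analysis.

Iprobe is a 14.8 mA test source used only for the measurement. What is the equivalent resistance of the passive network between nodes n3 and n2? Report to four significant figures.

R_eq = 4.858 Ω

Apply KCL at each of the 3 non-ground nodes and solve the resulting linear system.
Node n1: branches {R1, R4, R6, R7, R8, R9} → V_1 = 0.03614
Node n2: branches {R2, R4, R5, R6, R7, Iprobe} → V_2 = 0.05978
Node n3: branches {R1, R3, R5, R8, R9, Iprobe} → V_3 = -0.01212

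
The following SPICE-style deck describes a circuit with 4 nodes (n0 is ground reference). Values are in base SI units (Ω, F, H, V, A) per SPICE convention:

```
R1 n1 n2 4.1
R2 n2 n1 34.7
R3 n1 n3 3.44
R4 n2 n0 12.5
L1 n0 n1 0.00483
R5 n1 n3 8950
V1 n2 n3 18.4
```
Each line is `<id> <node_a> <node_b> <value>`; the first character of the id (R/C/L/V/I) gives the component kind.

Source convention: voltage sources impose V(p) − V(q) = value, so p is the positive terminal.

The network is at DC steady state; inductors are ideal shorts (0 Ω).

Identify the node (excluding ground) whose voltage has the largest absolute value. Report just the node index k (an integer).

MNA unknowns: 3 node voltages V₁..V_3 plus 2 source currents (L1, V1)
R1: Y=0.2439 on G[1,2]
R2: Y=0.02882 on G[2,1]
R3: Y=0.2907 on G[1,3]
R4: Y=0.08000 on G[2,0]
L1: row V0−V1=0, i_L1 at 0,1
R5: Y=0.0001117 on G[1,3]
V1: row V2−V3=18.4, i_V1 at 2,3
solve → V1=0.000, V2=8.315, V3=-10.09
aux → i_L1=0.6652, i_V1=-2.933

3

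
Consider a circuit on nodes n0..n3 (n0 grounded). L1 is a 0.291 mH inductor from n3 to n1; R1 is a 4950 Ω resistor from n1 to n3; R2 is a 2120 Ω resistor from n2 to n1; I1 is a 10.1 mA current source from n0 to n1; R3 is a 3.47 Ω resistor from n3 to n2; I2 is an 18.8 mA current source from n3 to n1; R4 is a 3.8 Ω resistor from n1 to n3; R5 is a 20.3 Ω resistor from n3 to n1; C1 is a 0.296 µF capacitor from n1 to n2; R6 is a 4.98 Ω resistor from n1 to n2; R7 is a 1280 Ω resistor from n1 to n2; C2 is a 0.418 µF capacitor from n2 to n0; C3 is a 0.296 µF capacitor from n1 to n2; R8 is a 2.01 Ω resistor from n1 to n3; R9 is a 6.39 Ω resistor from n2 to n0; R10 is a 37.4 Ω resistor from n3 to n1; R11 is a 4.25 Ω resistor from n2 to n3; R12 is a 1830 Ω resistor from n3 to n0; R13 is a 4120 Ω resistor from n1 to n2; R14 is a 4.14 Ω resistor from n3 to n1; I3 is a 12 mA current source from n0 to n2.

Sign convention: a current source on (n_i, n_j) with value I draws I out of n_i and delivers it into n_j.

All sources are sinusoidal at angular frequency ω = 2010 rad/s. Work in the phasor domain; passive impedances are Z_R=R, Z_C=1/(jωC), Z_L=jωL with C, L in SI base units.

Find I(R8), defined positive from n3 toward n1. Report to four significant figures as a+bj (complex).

-0.003600-0.005021j A

Apply KCL at each of the 3 non-ground nodes and solve the resulting linear system.
Node n1: branches {L1, R1, R2, I1, I2, R4, R5, C1, R6, R7, C3, R8, R10, R13, R14} → V_1 = 0.1597+0.006508j
Node n2: branches {R2, R3, C1, R6, R7, C2, C3, R9, R11, R13, I3} → V_2 = 0.1407-0.0007428j
Node n3: branches {L1, R1, R3, I2, R4, R5, R8, R10, R11, R12, R14} → V_3 = 0.1525-0.003584j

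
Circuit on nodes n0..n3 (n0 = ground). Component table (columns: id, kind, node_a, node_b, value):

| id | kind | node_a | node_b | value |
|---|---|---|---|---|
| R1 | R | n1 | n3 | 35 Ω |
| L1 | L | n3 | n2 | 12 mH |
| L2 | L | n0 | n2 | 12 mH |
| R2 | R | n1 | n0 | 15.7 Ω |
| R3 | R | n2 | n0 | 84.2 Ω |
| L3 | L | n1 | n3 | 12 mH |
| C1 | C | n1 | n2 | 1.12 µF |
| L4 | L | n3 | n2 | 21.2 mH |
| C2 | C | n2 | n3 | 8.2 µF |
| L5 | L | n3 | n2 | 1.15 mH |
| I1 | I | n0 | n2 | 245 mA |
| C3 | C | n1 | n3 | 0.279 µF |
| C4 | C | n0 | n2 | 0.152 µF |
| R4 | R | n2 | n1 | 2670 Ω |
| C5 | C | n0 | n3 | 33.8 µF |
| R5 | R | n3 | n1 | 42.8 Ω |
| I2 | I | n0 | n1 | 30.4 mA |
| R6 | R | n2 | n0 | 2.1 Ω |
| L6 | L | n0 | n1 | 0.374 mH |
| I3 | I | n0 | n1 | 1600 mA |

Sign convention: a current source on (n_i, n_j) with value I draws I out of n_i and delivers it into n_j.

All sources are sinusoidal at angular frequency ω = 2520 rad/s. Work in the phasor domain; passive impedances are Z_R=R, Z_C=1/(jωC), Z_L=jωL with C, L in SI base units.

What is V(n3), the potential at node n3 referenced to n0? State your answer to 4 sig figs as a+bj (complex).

Apply KCL at each of the 3 non-ground nodes and solve the resulting linear system.
Node n1: branches {R1, R2, L3, C1, C3, R4, R5, I2, L6, I3} → V_1 = 0.1622+1.507j
Node n2: branches {L1, L2, R3, C1, L4, C2, L5, I1, C4, R4, R6} → V_2 = 0.5768+0.1105j
Node n3: branches {R1, L1, L3, L4, C2, L5, C3, C5, R5} → V_3 = 0.4818+0.2281j

0.4818+0.2281j V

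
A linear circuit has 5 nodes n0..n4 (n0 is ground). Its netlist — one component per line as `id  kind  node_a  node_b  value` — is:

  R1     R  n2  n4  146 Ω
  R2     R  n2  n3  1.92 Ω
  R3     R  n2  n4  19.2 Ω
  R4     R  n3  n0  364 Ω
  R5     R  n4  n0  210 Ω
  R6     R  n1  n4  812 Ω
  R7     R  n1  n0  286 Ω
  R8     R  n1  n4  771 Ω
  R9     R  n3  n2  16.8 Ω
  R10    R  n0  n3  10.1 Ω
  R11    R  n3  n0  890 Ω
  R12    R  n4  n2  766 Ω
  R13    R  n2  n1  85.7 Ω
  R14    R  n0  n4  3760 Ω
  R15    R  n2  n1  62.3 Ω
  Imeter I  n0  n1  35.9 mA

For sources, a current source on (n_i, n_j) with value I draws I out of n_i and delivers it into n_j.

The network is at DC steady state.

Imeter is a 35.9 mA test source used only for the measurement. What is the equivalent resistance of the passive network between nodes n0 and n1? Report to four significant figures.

R_eq = 38.05 Ω

Element admittances at DC:
  Y(R1) = 0.006849 S between n2,n4
  Y(R2) = 0.5208 S between n2,n3
  Y(R3) = 0.05208 S between n2,n4
  Y(R4) = 0.002747 S between n3,n0
  Y(R5) = 0.004762 S between n4,n0
  Y(R6) = 0.001232 S between n1,n4
  Y(R7) = 0.003497 S between n1,n0
  Y(R8) = 0.001297 S between n1,n4
  Y(R9) = 0.05952 S between n3,n2
  Y(R10) = 0.09901 S between n0,n3
  Y(R11) = 0.001124 S between n3,n0
  Y(R12) = 0.001305 S between n4,n2
  Y(R13) = 0.01167 S between n2,n1
  Y(R14) = 0.0002660 S between n0,n4
  Y(R15) = 0.01605 S between n2,n1
  Imeter: injects 0.0359 A into n1 (from n0)
Assemble and solve the 4×4 MNA system:
  V(n1)=1.366  V(n2)=0.3360  V(n3)=0.2854  V(n4)=0.3495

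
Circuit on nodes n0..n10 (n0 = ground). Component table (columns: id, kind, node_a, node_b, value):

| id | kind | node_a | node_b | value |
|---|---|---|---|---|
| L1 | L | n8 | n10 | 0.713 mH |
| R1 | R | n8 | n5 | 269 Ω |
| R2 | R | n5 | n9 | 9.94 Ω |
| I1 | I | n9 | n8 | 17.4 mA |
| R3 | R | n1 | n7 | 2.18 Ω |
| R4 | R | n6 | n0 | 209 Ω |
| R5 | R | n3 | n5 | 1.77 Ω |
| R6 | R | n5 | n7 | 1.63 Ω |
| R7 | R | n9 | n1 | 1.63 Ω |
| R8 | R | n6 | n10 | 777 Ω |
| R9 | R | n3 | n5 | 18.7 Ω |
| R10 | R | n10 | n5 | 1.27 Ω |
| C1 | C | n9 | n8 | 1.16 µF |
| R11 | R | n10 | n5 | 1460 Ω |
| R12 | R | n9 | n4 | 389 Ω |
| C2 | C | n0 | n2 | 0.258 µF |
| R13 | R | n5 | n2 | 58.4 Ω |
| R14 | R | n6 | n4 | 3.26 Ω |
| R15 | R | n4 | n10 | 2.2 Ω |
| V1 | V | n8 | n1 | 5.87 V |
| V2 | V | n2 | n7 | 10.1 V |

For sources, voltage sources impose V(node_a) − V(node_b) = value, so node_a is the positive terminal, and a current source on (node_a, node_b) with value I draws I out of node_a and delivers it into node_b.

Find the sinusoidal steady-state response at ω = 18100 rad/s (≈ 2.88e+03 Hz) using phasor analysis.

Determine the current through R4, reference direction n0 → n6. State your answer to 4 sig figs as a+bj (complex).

0.02017+0.02418j A

Element admittances at ω=18100 rad/s:
  Y(L1) = 0.000-0.07749j S between n8,n10
  Y(R1) = 0.003717+0.000j S between n8,n5
  Y(R2) = 0.1006+0.000j S between n5,n9
  I1: injects 0.0174 A into n8 (from n9)
  Y(R3) = 0.4587+0.000j S between n1,n7
  Y(R4) = 0.004785+0.000j S between n6,n0
  Y(R5) = 0.5650+0.000j S between n3,n5
  Y(R6) = 0.6135+0.000j S between n5,n7
  Y(R7) = 0.6135+0.000j S between n9,n1
  Y(R8) = 0.001287+0.000j S between n6,n10
  Y(R9) = 0.05348+0.000j S between n3,n5
  Y(R10) = 0.7874+0.000j S between n10,n5
  Y(C1) = 0.000+0.02100j S between n9,n8
  Y(R11) = 0.0006849+0.000j S between n10,n5
  Y(R12) = 0.002571+0.000j S between n9,n4
  Y(C2) = 0.000+0.004670j S between n0,n2
  Y(R13) = 0.01712+0.000j S between n5,n2
  Y(R14) = 0.3067+0.000j S between n6,n4
  Y(R15) = 0.4545+0.000j S between n4,n10
  V1: constraint V(n8)−V(n1) = 5.87
  V2: constraint V(n2)−V(n7) = 10.1
Assemble and solve the 12×12 MNA system:
  V(n1)=-5.093-3.704j  V(n2)=5.179-4.319j  V(n3)=-4.490-4.728j  V(n4)=-4.280-5.133j  V(n5)=-4.490-4.728j  V(n6)=-4.215-5.054j  V(n7)=-4.921-4.319j  V(n8)=0.7769-3.704j  V(n9)=-5.029-3.682j  V(n10)=-4.320-5.194j
  i(V1)=-0.1181+0.2692j  i(V2)=-0.1857-0.03119j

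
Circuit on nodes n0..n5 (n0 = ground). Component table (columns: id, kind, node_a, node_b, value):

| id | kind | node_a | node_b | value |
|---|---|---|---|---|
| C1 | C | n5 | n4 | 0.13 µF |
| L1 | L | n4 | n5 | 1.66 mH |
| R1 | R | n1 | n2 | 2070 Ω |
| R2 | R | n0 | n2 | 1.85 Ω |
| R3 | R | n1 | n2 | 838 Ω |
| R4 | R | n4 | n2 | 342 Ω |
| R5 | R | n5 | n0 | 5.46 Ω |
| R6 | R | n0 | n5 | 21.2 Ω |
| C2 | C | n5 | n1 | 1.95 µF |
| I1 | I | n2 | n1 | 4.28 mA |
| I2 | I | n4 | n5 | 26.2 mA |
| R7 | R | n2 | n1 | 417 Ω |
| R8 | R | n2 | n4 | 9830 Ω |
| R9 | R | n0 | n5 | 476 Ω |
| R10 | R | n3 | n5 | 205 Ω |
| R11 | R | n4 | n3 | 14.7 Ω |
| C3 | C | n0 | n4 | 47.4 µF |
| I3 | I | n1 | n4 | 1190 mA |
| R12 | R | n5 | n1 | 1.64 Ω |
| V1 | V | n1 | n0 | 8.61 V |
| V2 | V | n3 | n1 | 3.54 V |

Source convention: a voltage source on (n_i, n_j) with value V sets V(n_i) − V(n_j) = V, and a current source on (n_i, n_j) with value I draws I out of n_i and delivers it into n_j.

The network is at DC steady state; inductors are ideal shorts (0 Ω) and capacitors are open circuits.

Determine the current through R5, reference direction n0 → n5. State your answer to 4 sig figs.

-1.461 A

MNA unknowns: 5 node voltages V₁..V_5 plus 3 source currents (L1, V1, V2)
C1: Y=0.000 on G[5,4]
L1: row V4−V5=0, i_L1 at 4,5
R1: Y=0.0004831 on G[1,2]
R2: Y=0.5405 on G[0,2]
R3: Y=0.001193 on G[1,2]
R4: Y=0.002924 on G[4,2]
R5: Y=0.1832 on G[5,0]
R6: Y=0.04717 on G[0,5]
C2: Y=0.000 on G[5,1]
I1: z[2]−=0.00428, z[1]+=0.00428
I2: z[4]−=0.0262, z[5]+=0.0262
R7: Y=0.002398 on G[2,1]
R8: Y=0.0001017 on G[2,4]
R9: Y=0.002101 on G[0,5]
R10: Y=0.004878 on G[3,5]
R11: Y=0.06803 on G[4,3]
C3: Y=0.000 on G[0,4]
I3: z[1]−=1.19, z[4]+=1.19
R12: Y=0.6098 on G[5,1]
V1: row V1−V0=8.61, i_V1 at 1,0
V2: row V3−V1=3.54, i_V2 at 3,1
solve → V1=8.610, V2=0.1003, V3=12.15, V4=7.980, V5=7.980
aux → i_L1=1.424, i_V1=-1.909, i_V2=-0.3040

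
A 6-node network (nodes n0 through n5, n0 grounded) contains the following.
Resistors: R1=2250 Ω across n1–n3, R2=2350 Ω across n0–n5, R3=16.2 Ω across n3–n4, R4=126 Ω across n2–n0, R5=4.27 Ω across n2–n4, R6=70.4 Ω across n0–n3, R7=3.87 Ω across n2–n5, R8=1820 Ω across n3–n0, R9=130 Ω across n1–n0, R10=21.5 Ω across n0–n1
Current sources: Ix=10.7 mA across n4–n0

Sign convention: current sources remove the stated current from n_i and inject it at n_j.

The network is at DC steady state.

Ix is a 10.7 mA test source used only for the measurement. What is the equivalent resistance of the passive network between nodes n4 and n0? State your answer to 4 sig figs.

Apply KCL at each of the 5 non-ground nodes and solve the resulting linear system.
Node n1: branches {R1, R9, R10} → V_1 = -0.003446
Node n2: branches {R4, R5, R7} → V_2 = -0.5098
Node n3: branches {R1, R3, R6, R8} → V_3 = -0.4237
Node n4: branches {R3, R5, Ix} → V_4 = -0.5280
Node n5: branches {R2, R7} → V_5 = -0.5089

R_eq = 49.34 Ω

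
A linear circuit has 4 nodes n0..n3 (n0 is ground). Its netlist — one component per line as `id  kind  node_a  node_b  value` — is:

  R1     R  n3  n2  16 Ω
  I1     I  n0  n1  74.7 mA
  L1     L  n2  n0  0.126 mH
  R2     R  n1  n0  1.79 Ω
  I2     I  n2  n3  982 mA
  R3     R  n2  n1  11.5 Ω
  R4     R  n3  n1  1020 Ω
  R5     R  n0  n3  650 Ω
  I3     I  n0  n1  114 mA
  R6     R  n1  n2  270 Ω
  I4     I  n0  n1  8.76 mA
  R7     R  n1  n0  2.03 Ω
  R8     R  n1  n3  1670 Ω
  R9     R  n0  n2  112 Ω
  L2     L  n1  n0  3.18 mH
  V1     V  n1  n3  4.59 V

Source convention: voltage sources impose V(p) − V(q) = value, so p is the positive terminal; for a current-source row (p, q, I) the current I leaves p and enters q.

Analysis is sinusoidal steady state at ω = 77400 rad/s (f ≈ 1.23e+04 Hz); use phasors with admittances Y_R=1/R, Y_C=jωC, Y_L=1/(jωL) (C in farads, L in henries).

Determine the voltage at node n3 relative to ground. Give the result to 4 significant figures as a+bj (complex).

Element admittances at ω=77400 rad/s:
  Y(R1) = 0.06250+0.000j S between n3,n2
  I1: injects 0.0747 A into n1 (from n0)
  Y(L1) = 0.000-0.1025j S between n2,n0
  Y(R2) = 0.5587+0.000j S between n1,n0
  I2: injects 0.982 A into n3 (from n2)
  Y(R3) = 0.08696+0.000j S between n2,n1
  Y(R4) = 0.0009804+0.000j S between n3,n1
  Y(R5) = 0.001538+0.000j S between n0,n3
  I3: injects 0.114 A into n1 (from n0)
  Y(R6) = 0.003704+0.000j S between n1,n2
  I4: injects 0.00876 A into n1 (from n0)
  Y(R7) = 0.4926+0.000j S between n1,n0
  Y(R8) = 0.0005988+0.000j S between n1,n3
  Y(R9) = 0.008929+0.000j S between n0,n2
  Y(L2) = 0.000-0.004063j S between n1,n0
  V1: constraint V(n1)−V(n3) = 4.59
Assemble and solve the 4×4 MNA system:
  V(n1)=0.5883-0.4542j  V(n2)=-5.000-3.592j  V(n3)=-4.002-0.4542j
  i(V1)=-0.9330+0.1954j

-4.002-0.4542j V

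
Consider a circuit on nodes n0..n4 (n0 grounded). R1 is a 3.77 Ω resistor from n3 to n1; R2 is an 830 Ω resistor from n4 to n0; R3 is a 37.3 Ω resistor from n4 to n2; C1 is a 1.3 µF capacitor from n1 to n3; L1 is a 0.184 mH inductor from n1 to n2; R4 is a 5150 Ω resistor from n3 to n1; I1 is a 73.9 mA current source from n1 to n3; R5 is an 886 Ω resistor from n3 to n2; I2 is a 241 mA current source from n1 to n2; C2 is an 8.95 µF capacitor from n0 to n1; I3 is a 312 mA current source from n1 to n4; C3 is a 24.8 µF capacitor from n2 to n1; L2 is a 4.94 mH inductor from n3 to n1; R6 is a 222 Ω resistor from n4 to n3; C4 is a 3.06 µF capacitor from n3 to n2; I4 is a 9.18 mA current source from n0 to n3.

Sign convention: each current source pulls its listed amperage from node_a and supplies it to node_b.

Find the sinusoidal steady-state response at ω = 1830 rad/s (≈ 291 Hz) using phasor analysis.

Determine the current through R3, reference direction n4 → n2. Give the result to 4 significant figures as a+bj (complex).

0.2587-0.0003715j A

Apply KCL at each of the 4 non-ground nodes and solve the resulting linear system.
Node n1: branches {R1, C1, L1, R4, I1, I2, C2, I3, C3, L2} → V_1 = -0.02244+0.1478j
Node n2: branches {R3, L1, R5, I2, C3, C4} → V_2 = -0.02308+0.3188j
Node n3: branches {R1, C1, R4, I1, R5, L2, R6, C4, I4} → V_3 = 0.3817+0.3041j
Node n4: branches {R2, R3, I3, R6} → V_4 = 9.628+0.3050j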